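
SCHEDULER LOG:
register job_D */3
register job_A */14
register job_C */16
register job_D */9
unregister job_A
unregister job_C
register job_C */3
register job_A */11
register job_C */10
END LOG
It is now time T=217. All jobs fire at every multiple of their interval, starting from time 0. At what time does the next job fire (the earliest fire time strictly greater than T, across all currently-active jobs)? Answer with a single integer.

Op 1: register job_D */3 -> active={job_D:*/3}
Op 2: register job_A */14 -> active={job_A:*/14, job_D:*/3}
Op 3: register job_C */16 -> active={job_A:*/14, job_C:*/16, job_D:*/3}
Op 4: register job_D */9 -> active={job_A:*/14, job_C:*/16, job_D:*/9}
Op 5: unregister job_A -> active={job_C:*/16, job_D:*/9}
Op 6: unregister job_C -> active={job_D:*/9}
Op 7: register job_C */3 -> active={job_C:*/3, job_D:*/9}
Op 8: register job_A */11 -> active={job_A:*/11, job_C:*/3, job_D:*/9}
Op 9: register job_C */10 -> active={job_A:*/11, job_C:*/10, job_D:*/9}
  job_A: interval 11, next fire after T=217 is 220
  job_C: interval 10, next fire after T=217 is 220
  job_D: interval 9, next fire after T=217 is 225
Earliest fire time = 220 (job job_A)

Answer: 220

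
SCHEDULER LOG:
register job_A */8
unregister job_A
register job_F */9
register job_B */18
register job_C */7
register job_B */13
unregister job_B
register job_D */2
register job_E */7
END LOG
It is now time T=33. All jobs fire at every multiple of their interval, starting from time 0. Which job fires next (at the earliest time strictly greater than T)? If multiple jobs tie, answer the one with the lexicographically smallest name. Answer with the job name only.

Op 1: register job_A */8 -> active={job_A:*/8}
Op 2: unregister job_A -> active={}
Op 3: register job_F */9 -> active={job_F:*/9}
Op 4: register job_B */18 -> active={job_B:*/18, job_F:*/9}
Op 5: register job_C */7 -> active={job_B:*/18, job_C:*/7, job_F:*/9}
Op 6: register job_B */13 -> active={job_B:*/13, job_C:*/7, job_F:*/9}
Op 7: unregister job_B -> active={job_C:*/7, job_F:*/9}
Op 8: register job_D */2 -> active={job_C:*/7, job_D:*/2, job_F:*/9}
Op 9: register job_E */7 -> active={job_C:*/7, job_D:*/2, job_E:*/7, job_F:*/9}
  job_C: interval 7, next fire after T=33 is 35
  job_D: interval 2, next fire after T=33 is 34
  job_E: interval 7, next fire after T=33 is 35
  job_F: interval 9, next fire after T=33 is 36
Earliest = 34, winner (lex tiebreak) = job_D

Answer: job_D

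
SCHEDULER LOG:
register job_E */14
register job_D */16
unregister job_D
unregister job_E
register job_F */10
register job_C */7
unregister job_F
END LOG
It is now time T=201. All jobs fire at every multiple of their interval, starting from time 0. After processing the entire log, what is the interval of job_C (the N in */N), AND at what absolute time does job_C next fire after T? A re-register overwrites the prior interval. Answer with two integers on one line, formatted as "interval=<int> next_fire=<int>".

Answer: interval=7 next_fire=203

Derivation:
Op 1: register job_E */14 -> active={job_E:*/14}
Op 2: register job_D */16 -> active={job_D:*/16, job_E:*/14}
Op 3: unregister job_D -> active={job_E:*/14}
Op 4: unregister job_E -> active={}
Op 5: register job_F */10 -> active={job_F:*/10}
Op 6: register job_C */7 -> active={job_C:*/7, job_F:*/10}
Op 7: unregister job_F -> active={job_C:*/7}
Final interval of job_C = 7
Next fire of job_C after T=201: (201//7+1)*7 = 203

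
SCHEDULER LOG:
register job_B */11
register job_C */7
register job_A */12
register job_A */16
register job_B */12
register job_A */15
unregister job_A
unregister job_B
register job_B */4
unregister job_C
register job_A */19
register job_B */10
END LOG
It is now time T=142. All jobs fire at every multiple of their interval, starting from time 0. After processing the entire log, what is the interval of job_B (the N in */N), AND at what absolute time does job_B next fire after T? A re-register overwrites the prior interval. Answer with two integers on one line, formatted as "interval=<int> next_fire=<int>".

Op 1: register job_B */11 -> active={job_B:*/11}
Op 2: register job_C */7 -> active={job_B:*/11, job_C:*/7}
Op 3: register job_A */12 -> active={job_A:*/12, job_B:*/11, job_C:*/7}
Op 4: register job_A */16 -> active={job_A:*/16, job_B:*/11, job_C:*/7}
Op 5: register job_B */12 -> active={job_A:*/16, job_B:*/12, job_C:*/7}
Op 6: register job_A */15 -> active={job_A:*/15, job_B:*/12, job_C:*/7}
Op 7: unregister job_A -> active={job_B:*/12, job_C:*/7}
Op 8: unregister job_B -> active={job_C:*/7}
Op 9: register job_B */4 -> active={job_B:*/4, job_C:*/7}
Op 10: unregister job_C -> active={job_B:*/4}
Op 11: register job_A */19 -> active={job_A:*/19, job_B:*/4}
Op 12: register job_B */10 -> active={job_A:*/19, job_B:*/10}
Final interval of job_B = 10
Next fire of job_B after T=142: (142//10+1)*10 = 150

Answer: interval=10 next_fire=150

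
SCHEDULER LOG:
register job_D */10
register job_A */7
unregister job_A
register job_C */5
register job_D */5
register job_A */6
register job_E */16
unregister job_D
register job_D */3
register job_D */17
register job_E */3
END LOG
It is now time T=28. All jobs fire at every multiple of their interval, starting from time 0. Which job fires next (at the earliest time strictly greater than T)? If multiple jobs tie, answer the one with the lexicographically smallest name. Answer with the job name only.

Op 1: register job_D */10 -> active={job_D:*/10}
Op 2: register job_A */7 -> active={job_A:*/7, job_D:*/10}
Op 3: unregister job_A -> active={job_D:*/10}
Op 4: register job_C */5 -> active={job_C:*/5, job_D:*/10}
Op 5: register job_D */5 -> active={job_C:*/5, job_D:*/5}
Op 6: register job_A */6 -> active={job_A:*/6, job_C:*/5, job_D:*/5}
Op 7: register job_E */16 -> active={job_A:*/6, job_C:*/5, job_D:*/5, job_E:*/16}
Op 8: unregister job_D -> active={job_A:*/6, job_C:*/5, job_E:*/16}
Op 9: register job_D */3 -> active={job_A:*/6, job_C:*/5, job_D:*/3, job_E:*/16}
Op 10: register job_D */17 -> active={job_A:*/6, job_C:*/5, job_D:*/17, job_E:*/16}
Op 11: register job_E */3 -> active={job_A:*/6, job_C:*/5, job_D:*/17, job_E:*/3}
  job_A: interval 6, next fire after T=28 is 30
  job_C: interval 5, next fire after T=28 is 30
  job_D: interval 17, next fire after T=28 is 34
  job_E: interval 3, next fire after T=28 is 30
Earliest = 30, winner (lex tiebreak) = job_A

Answer: job_A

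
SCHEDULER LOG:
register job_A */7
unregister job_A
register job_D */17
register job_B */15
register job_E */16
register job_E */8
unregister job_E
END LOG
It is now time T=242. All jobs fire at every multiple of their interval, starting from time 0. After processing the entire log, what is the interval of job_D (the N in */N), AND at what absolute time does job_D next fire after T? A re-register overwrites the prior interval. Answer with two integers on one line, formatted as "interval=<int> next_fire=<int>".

Answer: interval=17 next_fire=255

Derivation:
Op 1: register job_A */7 -> active={job_A:*/7}
Op 2: unregister job_A -> active={}
Op 3: register job_D */17 -> active={job_D:*/17}
Op 4: register job_B */15 -> active={job_B:*/15, job_D:*/17}
Op 5: register job_E */16 -> active={job_B:*/15, job_D:*/17, job_E:*/16}
Op 6: register job_E */8 -> active={job_B:*/15, job_D:*/17, job_E:*/8}
Op 7: unregister job_E -> active={job_B:*/15, job_D:*/17}
Final interval of job_D = 17
Next fire of job_D after T=242: (242//17+1)*17 = 255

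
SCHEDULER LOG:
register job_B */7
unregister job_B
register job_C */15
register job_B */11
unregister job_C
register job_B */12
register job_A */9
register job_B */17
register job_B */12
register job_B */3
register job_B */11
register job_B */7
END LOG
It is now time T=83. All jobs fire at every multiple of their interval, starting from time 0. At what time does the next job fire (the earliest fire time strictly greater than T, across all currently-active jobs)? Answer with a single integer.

Answer: 84

Derivation:
Op 1: register job_B */7 -> active={job_B:*/7}
Op 2: unregister job_B -> active={}
Op 3: register job_C */15 -> active={job_C:*/15}
Op 4: register job_B */11 -> active={job_B:*/11, job_C:*/15}
Op 5: unregister job_C -> active={job_B:*/11}
Op 6: register job_B */12 -> active={job_B:*/12}
Op 7: register job_A */9 -> active={job_A:*/9, job_B:*/12}
Op 8: register job_B */17 -> active={job_A:*/9, job_B:*/17}
Op 9: register job_B */12 -> active={job_A:*/9, job_B:*/12}
Op 10: register job_B */3 -> active={job_A:*/9, job_B:*/3}
Op 11: register job_B */11 -> active={job_A:*/9, job_B:*/11}
Op 12: register job_B */7 -> active={job_A:*/9, job_B:*/7}
  job_A: interval 9, next fire after T=83 is 90
  job_B: interval 7, next fire after T=83 is 84
Earliest fire time = 84 (job job_B)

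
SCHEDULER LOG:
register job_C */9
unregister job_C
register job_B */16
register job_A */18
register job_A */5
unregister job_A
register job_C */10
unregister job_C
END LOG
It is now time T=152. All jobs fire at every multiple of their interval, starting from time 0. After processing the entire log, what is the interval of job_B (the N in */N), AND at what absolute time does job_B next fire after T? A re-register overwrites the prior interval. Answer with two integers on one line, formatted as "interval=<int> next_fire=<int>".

Answer: interval=16 next_fire=160

Derivation:
Op 1: register job_C */9 -> active={job_C:*/9}
Op 2: unregister job_C -> active={}
Op 3: register job_B */16 -> active={job_B:*/16}
Op 4: register job_A */18 -> active={job_A:*/18, job_B:*/16}
Op 5: register job_A */5 -> active={job_A:*/5, job_B:*/16}
Op 6: unregister job_A -> active={job_B:*/16}
Op 7: register job_C */10 -> active={job_B:*/16, job_C:*/10}
Op 8: unregister job_C -> active={job_B:*/16}
Final interval of job_B = 16
Next fire of job_B after T=152: (152//16+1)*16 = 160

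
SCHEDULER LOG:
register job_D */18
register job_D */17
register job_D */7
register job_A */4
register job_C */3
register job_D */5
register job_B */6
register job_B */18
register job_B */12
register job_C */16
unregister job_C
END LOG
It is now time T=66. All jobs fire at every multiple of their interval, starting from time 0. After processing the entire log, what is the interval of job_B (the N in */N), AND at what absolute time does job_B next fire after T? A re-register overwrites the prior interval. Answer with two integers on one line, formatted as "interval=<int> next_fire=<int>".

Op 1: register job_D */18 -> active={job_D:*/18}
Op 2: register job_D */17 -> active={job_D:*/17}
Op 3: register job_D */7 -> active={job_D:*/7}
Op 4: register job_A */4 -> active={job_A:*/4, job_D:*/7}
Op 5: register job_C */3 -> active={job_A:*/4, job_C:*/3, job_D:*/7}
Op 6: register job_D */5 -> active={job_A:*/4, job_C:*/3, job_D:*/5}
Op 7: register job_B */6 -> active={job_A:*/4, job_B:*/6, job_C:*/3, job_D:*/5}
Op 8: register job_B */18 -> active={job_A:*/4, job_B:*/18, job_C:*/3, job_D:*/5}
Op 9: register job_B */12 -> active={job_A:*/4, job_B:*/12, job_C:*/3, job_D:*/5}
Op 10: register job_C */16 -> active={job_A:*/4, job_B:*/12, job_C:*/16, job_D:*/5}
Op 11: unregister job_C -> active={job_A:*/4, job_B:*/12, job_D:*/5}
Final interval of job_B = 12
Next fire of job_B after T=66: (66//12+1)*12 = 72

Answer: interval=12 next_fire=72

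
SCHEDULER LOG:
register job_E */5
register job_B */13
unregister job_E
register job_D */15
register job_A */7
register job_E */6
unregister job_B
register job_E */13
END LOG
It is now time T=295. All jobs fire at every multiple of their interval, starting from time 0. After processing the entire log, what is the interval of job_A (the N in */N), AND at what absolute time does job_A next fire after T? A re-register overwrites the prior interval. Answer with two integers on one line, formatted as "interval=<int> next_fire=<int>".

Answer: interval=7 next_fire=301

Derivation:
Op 1: register job_E */5 -> active={job_E:*/5}
Op 2: register job_B */13 -> active={job_B:*/13, job_E:*/5}
Op 3: unregister job_E -> active={job_B:*/13}
Op 4: register job_D */15 -> active={job_B:*/13, job_D:*/15}
Op 5: register job_A */7 -> active={job_A:*/7, job_B:*/13, job_D:*/15}
Op 6: register job_E */6 -> active={job_A:*/7, job_B:*/13, job_D:*/15, job_E:*/6}
Op 7: unregister job_B -> active={job_A:*/7, job_D:*/15, job_E:*/6}
Op 8: register job_E */13 -> active={job_A:*/7, job_D:*/15, job_E:*/13}
Final interval of job_A = 7
Next fire of job_A after T=295: (295//7+1)*7 = 301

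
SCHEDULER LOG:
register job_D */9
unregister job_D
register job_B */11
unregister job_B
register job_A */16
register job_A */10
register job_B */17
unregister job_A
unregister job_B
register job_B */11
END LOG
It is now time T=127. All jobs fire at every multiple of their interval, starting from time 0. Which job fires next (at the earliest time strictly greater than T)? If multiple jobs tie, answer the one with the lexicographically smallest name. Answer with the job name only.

Answer: job_B

Derivation:
Op 1: register job_D */9 -> active={job_D:*/9}
Op 2: unregister job_D -> active={}
Op 3: register job_B */11 -> active={job_B:*/11}
Op 4: unregister job_B -> active={}
Op 5: register job_A */16 -> active={job_A:*/16}
Op 6: register job_A */10 -> active={job_A:*/10}
Op 7: register job_B */17 -> active={job_A:*/10, job_B:*/17}
Op 8: unregister job_A -> active={job_B:*/17}
Op 9: unregister job_B -> active={}
Op 10: register job_B */11 -> active={job_B:*/11}
  job_B: interval 11, next fire after T=127 is 132
Earliest = 132, winner (lex tiebreak) = job_B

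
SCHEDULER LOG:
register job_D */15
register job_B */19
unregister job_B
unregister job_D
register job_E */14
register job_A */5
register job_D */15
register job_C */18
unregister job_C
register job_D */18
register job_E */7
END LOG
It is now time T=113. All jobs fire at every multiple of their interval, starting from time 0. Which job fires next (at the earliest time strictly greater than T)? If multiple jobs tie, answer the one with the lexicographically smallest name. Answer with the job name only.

Op 1: register job_D */15 -> active={job_D:*/15}
Op 2: register job_B */19 -> active={job_B:*/19, job_D:*/15}
Op 3: unregister job_B -> active={job_D:*/15}
Op 4: unregister job_D -> active={}
Op 5: register job_E */14 -> active={job_E:*/14}
Op 6: register job_A */5 -> active={job_A:*/5, job_E:*/14}
Op 7: register job_D */15 -> active={job_A:*/5, job_D:*/15, job_E:*/14}
Op 8: register job_C */18 -> active={job_A:*/5, job_C:*/18, job_D:*/15, job_E:*/14}
Op 9: unregister job_C -> active={job_A:*/5, job_D:*/15, job_E:*/14}
Op 10: register job_D */18 -> active={job_A:*/5, job_D:*/18, job_E:*/14}
Op 11: register job_E */7 -> active={job_A:*/5, job_D:*/18, job_E:*/7}
  job_A: interval 5, next fire after T=113 is 115
  job_D: interval 18, next fire after T=113 is 126
  job_E: interval 7, next fire after T=113 is 119
Earliest = 115, winner (lex tiebreak) = job_A

Answer: job_A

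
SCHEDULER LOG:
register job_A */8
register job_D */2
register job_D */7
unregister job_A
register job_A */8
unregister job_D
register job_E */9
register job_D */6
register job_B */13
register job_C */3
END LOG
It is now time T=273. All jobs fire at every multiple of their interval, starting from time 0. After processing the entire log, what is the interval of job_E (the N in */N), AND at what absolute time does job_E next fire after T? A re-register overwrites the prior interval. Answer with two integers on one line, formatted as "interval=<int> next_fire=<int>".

Op 1: register job_A */8 -> active={job_A:*/8}
Op 2: register job_D */2 -> active={job_A:*/8, job_D:*/2}
Op 3: register job_D */7 -> active={job_A:*/8, job_D:*/7}
Op 4: unregister job_A -> active={job_D:*/7}
Op 5: register job_A */8 -> active={job_A:*/8, job_D:*/7}
Op 6: unregister job_D -> active={job_A:*/8}
Op 7: register job_E */9 -> active={job_A:*/8, job_E:*/9}
Op 8: register job_D */6 -> active={job_A:*/8, job_D:*/6, job_E:*/9}
Op 9: register job_B */13 -> active={job_A:*/8, job_B:*/13, job_D:*/6, job_E:*/9}
Op 10: register job_C */3 -> active={job_A:*/8, job_B:*/13, job_C:*/3, job_D:*/6, job_E:*/9}
Final interval of job_E = 9
Next fire of job_E after T=273: (273//9+1)*9 = 279

Answer: interval=9 next_fire=279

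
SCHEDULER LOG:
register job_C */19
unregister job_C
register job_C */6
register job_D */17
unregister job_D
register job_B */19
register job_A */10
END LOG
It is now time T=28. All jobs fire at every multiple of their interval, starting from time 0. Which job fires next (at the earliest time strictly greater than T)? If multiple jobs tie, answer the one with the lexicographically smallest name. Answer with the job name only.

Answer: job_A

Derivation:
Op 1: register job_C */19 -> active={job_C:*/19}
Op 2: unregister job_C -> active={}
Op 3: register job_C */6 -> active={job_C:*/6}
Op 4: register job_D */17 -> active={job_C:*/6, job_D:*/17}
Op 5: unregister job_D -> active={job_C:*/6}
Op 6: register job_B */19 -> active={job_B:*/19, job_C:*/6}
Op 7: register job_A */10 -> active={job_A:*/10, job_B:*/19, job_C:*/6}
  job_A: interval 10, next fire after T=28 is 30
  job_B: interval 19, next fire after T=28 is 38
  job_C: interval 6, next fire after T=28 is 30
Earliest = 30, winner (lex tiebreak) = job_A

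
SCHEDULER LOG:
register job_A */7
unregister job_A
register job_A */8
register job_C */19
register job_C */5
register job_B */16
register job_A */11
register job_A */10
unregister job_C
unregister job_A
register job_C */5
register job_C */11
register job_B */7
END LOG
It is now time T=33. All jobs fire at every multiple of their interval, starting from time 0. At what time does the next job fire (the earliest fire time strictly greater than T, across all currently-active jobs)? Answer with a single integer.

Op 1: register job_A */7 -> active={job_A:*/7}
Op 2: unregister job_A -> active={}
Op 3: register job_A */8 -> active={job_A:*/8}
Op 4: register job_C */19 -> active={job_A:*/8, job_C:*/19}
Op 5: register job_C */5 -> active={job_A:*/8, job_C:*/5}
Op 6: register job_B */16 -> active={job_A:*/8, job_B:*/16, job_C:*/5}
Op 7: register job_A */11 -> active={job_A:*/11, job_B:*/16, job_C:*/5}
Op 8: register job_A */10 -> active={job_A:*/10, job_B:*/16, job_C:*/5}
Op 9: unregister job_C -> active={job_A:*/10, job_B:*/16}
Op 10: unregister job_A -> active={job_B:*/16}
Op 11: register job_C */5 -> active={job_B:*/16, job_C:*/5}
Op 12: register job_C */11 -> active={job_B:*/16, job_C:*/11}
Op 13: register job_B */7 -> active={job_B:*/7, job_C:*/11}
  job_B: interval 7, next fire after T=33 is 35
  job_C: interval 11, next fire after T=33 is 44
Earliest fire time = 35 (job job_B)

Answer: 35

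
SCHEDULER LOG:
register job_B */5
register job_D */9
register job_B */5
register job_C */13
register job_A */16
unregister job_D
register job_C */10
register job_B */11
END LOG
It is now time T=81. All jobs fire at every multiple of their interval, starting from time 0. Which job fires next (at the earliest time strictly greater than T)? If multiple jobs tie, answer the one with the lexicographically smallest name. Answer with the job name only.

Answer: job_B

Derivation:
Op 1: register job_B */5 -> active={job_B:*/5}
Op 2: register job_D */9 -> active={job_B:*/5, job_D:*/9}
Op 3: register job_B */5 -> active={job_B:*/5, job_D:*/9}
Op 4: register job_C */13 -> active={job_B:*/5, job_C:*/13, job_D:*/9}
Op 5: register job_A */16 -> active={job_A:*/16, job_B:*/5, job_C:*/13, job_D:*/9}
Op 6: unregister job_D -> active={job_A:*/16, job_B:*/5, job_C:*/13}
Op 7: register job_C */10 -> active={job_A:*/16, job_B:*/5, job_C:*/10}
Op 8: register job_B */11 -> active={job_A:*/16, job_B:*/11, job_C:*/10}
  job_A: interval 16, next fire after T=81 is 96
  job_B: interval 11, next fire after T=81 is 88
  job_C: interval 10, next fire after T=81 is 90
Earliest = 88, winner (lex tiebreak) = job_B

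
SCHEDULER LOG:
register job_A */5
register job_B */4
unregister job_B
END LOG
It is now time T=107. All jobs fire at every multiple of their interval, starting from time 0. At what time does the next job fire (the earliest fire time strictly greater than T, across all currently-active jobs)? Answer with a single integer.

Answer: 110

Derivation:
Op 1: register job_A */5 -> active={job_A:*/5}
Op 2: register job_B */4 -> active={job_A:*/5, job_B:*/4}
Op 3: unregister job_B -> active={job_A:*/5}
  job_A: interval 5, next fire after T=107 is 110
Earliest fire time = 110 (job job_A)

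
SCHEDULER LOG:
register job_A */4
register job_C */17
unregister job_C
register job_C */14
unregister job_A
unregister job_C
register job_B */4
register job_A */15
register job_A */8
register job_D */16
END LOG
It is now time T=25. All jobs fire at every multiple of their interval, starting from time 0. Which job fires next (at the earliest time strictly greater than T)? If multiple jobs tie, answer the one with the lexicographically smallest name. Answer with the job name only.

Answer: job_B

Derivation:
Op 1: register job_A */4 -> active={job_A:*/4}
Op 2: register job_C */17 -> active={job_A:*/4, job_C:*/17}
Op 3: unregister job_C -> active={job_A:*/4}
Op 4: register job_C */14 -> active={job_A:*/4, job_C:*/14}
Op 5: unregister job_A -> active={job_C:*/14}
Op 6: unregister job_C -> active={}
Op 7: register job_B */4 -> active={job_B:*/4}
Op 8: register job_A */15 -> active={job_A:*/15, job_B:*/4}
Op 9: register job_A */8 -> active={job_A:*/8, job_B:*/4}
Op 10: register job_D */16 -> active={job_A:*/8, job_B:*/4, job_D:*/16}
  job_A: interval 8, next fire after T=25 is 32
  job_B: interval 4, next fire after T=25 is 28
  job_D: interval 16, next fire after T=25 is 32
Earliest = 28, winner (lex tiebreak) = job_B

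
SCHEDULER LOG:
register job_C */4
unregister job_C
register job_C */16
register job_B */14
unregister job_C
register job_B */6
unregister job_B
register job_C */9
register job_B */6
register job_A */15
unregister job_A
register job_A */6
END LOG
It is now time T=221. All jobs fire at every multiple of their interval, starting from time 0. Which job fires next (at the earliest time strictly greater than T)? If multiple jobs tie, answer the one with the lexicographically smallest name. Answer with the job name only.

Answer: job_A

Derivation:
Op 1: register job_C */4 -> active={job_C:*/4}
Op 2: unregister job_C -> active={}
Op 3: register job_C */16 -> active={job_C:*/16}
Op 4: register job_B */14 -> active={job_B:*/14, job_C:*/16}
Op 5: unregister job_C -> active={job_B:*/14}
Op 6: register job_B */6 -> active={job_B:*/6}
Op 7: unregister job_B -> active={}
Op 8: register job_C */9 -> active={job_C:*/9}
Op 9: register job_B */6 -> active={job_B:*/6, job_C:*/9}
Op 10: register job_A */15 -> active={job_A:*/15, job_B:*/6, job_C:*/9}
Op 11: unregister job_A -> active={job_B:*/6, job_C:*/9}
Op 12: register job_A */6 -> active={job_A:*/6, job_B:*/6, job_C:*/9}
  job_A: interval 6, next fire after T=221 is 222
  job_B: interval 6, next fire after T=221 is 222
  job_C: interval 9, next fire after T=221 is 225
Earliest = 222, winner (lex tiebreak) = job_A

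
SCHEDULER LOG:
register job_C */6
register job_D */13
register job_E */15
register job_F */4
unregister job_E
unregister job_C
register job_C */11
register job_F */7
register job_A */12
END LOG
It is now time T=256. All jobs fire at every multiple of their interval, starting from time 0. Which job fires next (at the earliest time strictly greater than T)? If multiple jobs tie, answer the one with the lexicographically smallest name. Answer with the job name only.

Op 1: register job_C */6 -> active={job_C:*/6}
Op 2: register job_D */13 -> active={job_C:*/6, job_D:*/13}
Op 3: register job_E */15 -> active={job_C:*/6, job_D:*/13, job_E:*/15}
Op 4: register job_F */4 -> active={job_C:*/6, job_D:*/13, job_E:*/15, job_F:*/4}
Op 5: unregister job_E -> active={job_C:*/6, job_D:*/13, job_F:*/4}
Op 6: unregister job_C -> active={job_D:*/13, job_F:*/4}
Op 7: register job_C */11 -> active={job_C:*/11, job_D:*/13, job_F:*/4}
Op 8: register job_F */7 -> active={job_C:*/11, job_D:*/13, job_F:*/7}
Op 9: register job_A */12 -> active={job_A:*/12, job_C:*/11, job_D:*/13, job_F:*/7}
  job_A: interval 12, next fire after T=256 is 264
  job_C: interval 11, next fire after T=256 is 264
  job_D: interval 13, next fire after T=256 is 260
  job_F: interval 7, next fire after T=256 is 259
Earliest = 259, winner (lex tiebreak) = job_F

Answer: job_F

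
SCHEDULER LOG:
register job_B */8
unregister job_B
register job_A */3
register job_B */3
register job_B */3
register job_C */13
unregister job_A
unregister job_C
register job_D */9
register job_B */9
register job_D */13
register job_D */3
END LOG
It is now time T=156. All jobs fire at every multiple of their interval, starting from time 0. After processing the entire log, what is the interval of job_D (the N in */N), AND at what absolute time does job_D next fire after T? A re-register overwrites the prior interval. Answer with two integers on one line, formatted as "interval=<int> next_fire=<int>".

Op 1: register job_B */8 -> active={job_B:*/8}
Op 2: unregister job_B -> active={}
Op 3: register job_A */3 -> active={job_A:*/3}
Op 4: register job_B */3 -> active={job_A:*/3, job_B:*/3}
Op 5: register job_B */3 -> active={job_A:*/3, job_B:*/3}
Op 6: register job_C */13 -> active={job_A:*/3, job_B:*/3, job_C:*/13}
Op 7: unregister job_A -> active={job_B:*/3, job_C:*/13}
Op 8: unregister job_C -> active={job_B:*/3}
Op 9: register job_D */9 -> active={job_B:*/3, job_D:*/9}
Op 10: register job_B */9 -> active={job_B:*/9, job_D:*/9}
Op 11: register job_D */13 -> active={job_B:*/9, job_D:*/13}
Op 12: register job_D */3 -> active={job_B:*/9, job_D:*/3}
Final interval of job_D = 3
Next fire of job_D after T=156: (156//3+1)*3 = 159

Answer: interval=3 next_fire=159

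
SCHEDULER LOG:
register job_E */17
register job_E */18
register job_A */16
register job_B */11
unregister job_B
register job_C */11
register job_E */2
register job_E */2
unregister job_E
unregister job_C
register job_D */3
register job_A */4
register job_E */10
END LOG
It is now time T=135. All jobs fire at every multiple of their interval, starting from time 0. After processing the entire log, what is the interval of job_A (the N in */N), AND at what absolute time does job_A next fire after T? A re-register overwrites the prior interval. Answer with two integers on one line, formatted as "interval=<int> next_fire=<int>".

Op 1: register job_E */17 -> active={job_E:*/17}
Op 2: register job_E */18 -> active={job_E:*/18}
Op 3: register job_A */16 -> active={job_A:*/16, job_E:*/18}
Op 4: register job_B */11 -> active={job_A:*/16, job_B:*/11, job_E:*/18}
Op 5: unregister job_B -> active={job_A:*/16, job_E:*/18}
Op 6: register job_C */11 -> active={job_A:*/16, job_C:*/11, job_E:*/18}
Op 7: register job_E */2 -> active={job_A:*/16, job_C:*/11, job_E:*/2}
Op 8: register job_E */2 -> active={job_A:*/16, job_C:*/11, job_E:*/2}
Op 9: unregister job_E -> active={job_A:*/16, job_C:*/11}
Op 10: unregister job_C -> active={job_A:*/16}
Op 11: register job_D */3 -> active={job_A:*/16, job_D:*/3}
Op 12: register job_A */4 -> active={job_A:*/4, job_D:*/3}
Op 13: register job_E */10 -> active={job_A:*/4, job_D:*/3, job_E:*/10}
Final interval of job_A = 4
Next fire of job_A after T=135: (135//4+1)*4 = 136

Answer: interval=4 next_fire=136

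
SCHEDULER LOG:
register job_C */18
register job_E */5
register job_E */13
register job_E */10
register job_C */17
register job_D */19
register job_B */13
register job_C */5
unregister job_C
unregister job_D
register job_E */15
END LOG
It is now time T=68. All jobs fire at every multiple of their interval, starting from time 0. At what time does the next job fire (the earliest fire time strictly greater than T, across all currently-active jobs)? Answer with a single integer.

Answer: 75

Derivation:
Op 1: register job_C */18 -> active={job_C:*/18}
Op 2: register job_E */5 -> active={job_C:*/18, job_E:*/5}
Op 3: register job_E */13 -> active={job_C:*/18, job_E:*/13}
Op 4: register job_E */10 -> active={job_C:*/18, job_E:*/10}
Op 5: register job_C */17 -> active={job_C:*/17, job_E:*/10}
Op 6: register job_D */19 -> active={job_C:*/17, job_D:*/19, job_E:*/10}
Op 7: register job_B */13 -> active={job_B:*/13, job_C:*/17, job_D:*/19, job_E:*/10}
Op 8: register job_C */5 -> active={job_B:*/13, job_C:*/5, job_D:*/19, job_E:*/10}
Op 9: unregister job_C -> active={job_B:*/13, job_D:*/19, job_E:*/10}
Op 10: unregister job_D -> active={job_B:*/13, job_E:*/10}
Op 11: register job_E */15 -> active={job_B:*/13, job_E:*/15}
  job_B: interval 13, next fire after T=68 is 78
  job_E: interval 15, next fire after T=68 is 75
Earliest fire time = 75 (job job_E)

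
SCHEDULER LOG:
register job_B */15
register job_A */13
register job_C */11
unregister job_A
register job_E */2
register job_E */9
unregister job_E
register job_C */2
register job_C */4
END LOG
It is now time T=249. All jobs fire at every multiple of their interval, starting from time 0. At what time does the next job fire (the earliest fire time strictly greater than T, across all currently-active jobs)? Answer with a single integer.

Op 1: register job_B */15 -> active={job_B:*/15}
Op 2: register job_A */13 -> active={job_A:*/13, job_B:*/15}
Op 3: register job_C */11 -> active={job_A:*/13, job_B:*/15, job_C:*/11}
Op 4: unregister job_A -> active={job_B:*/15, job_C:*/11}
Op 5: register job_E */2 -> active={job_B:*/15, job_C:*/11, job_E:*/2}
Op 6: register job_E */9 -> active={job_B:*/15, job_C:*/11, job_E:*/9}
Op 7: unregister job_E -> active={job_B:*/15, job_C:*/11}
Op 8: register job_C */2 -> active={job_B:*/15, job_C:*/2}
Op 9: register job_C */4 -> active={job_B:*/15, job_C:*/4}
  job_B: interval 15, next fire after T=249 is 255
  job_C: interval 4, next fire after T=249 is 252
Earliest fire time = 252 (job job_C)

Answer: 252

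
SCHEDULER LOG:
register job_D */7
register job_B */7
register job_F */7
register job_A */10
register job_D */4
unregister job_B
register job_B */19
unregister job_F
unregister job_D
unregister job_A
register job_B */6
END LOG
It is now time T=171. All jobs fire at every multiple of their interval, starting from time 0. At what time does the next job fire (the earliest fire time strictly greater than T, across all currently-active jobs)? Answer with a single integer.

Op 1: register job_D */7 -> active={job_D:*/7}
Op 2: register job_B */7 -> active={job_B:*/7, job_D:*/7}
Op 3: register job_F */7 -> active={job_B:*/7, job_D:*/7, job_F:*/7}
Op 4: register job_A */10 -> active={job_A:*/10, job_B:*/7, job_D:*/7, job_F:*/7}
Op 5: register job_D */4 -> active={job_A:*/10, job_B:*/7, job_D:*/4, job_F:*/7}
Op 6: unregister job_B -> active={job_A:*/10, job_D:*/4, job_F:*/7}
Op 7: register job_B */19 -> active={job_A:*/10, job_B:*/19, job_D:*/4, job_F:*/7}
Op 8: unregister job_F -> active={job_A:*/10, job_B:*/19, job_D:*/4}
Op 9: unregister job_D -> active={job_A:*/10, job_B:*/19}
Op 10: unregister job_A -> active={job_B:*/19}
Op 11: register job_B */6 -> active={job_B:*/6}
  job_B: interval 6, next fire after T=171 is 174
Earliest fire time = 174 (job job_B)

Answer: 174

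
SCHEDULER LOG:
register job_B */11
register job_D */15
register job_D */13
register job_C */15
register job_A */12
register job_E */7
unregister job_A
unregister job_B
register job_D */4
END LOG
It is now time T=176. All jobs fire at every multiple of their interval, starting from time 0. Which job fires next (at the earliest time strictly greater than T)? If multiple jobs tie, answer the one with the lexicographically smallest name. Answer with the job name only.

Answer: job_C

Derivation:
Op 1: register job_B */11 -> active={job_B:*/11}
Op 2: register job_D */15 -> active={job_B:*/11, job_D:*/15}
Op 3: register job_D */13 -> active={job_B:*/11, job_D:*/13}
Op 4: register job_C */15 -> active={job_B:*/11, job_C:*/15, job_D:*/13}
Op 5: register job_A */12 -> active={job_A:*/12, job_B:*/11, job_C:*/15, job_D:*/13}
Op 6: register job_E */7 -> active={job_A:*/12, job_B:*/11, job_C:*/15, job_D:*/13, job_E:*/7}
Op 7: unregister job_A -> active={job_B:*/11, job_C:*/15, job_D:*/13, job_E:*/7}
Op 8: unregister job_B -> active={job_C:*/15, job_D:*/13, job_E:*/7}
Op 9: register job_D */4 -> active={job_C:*/15, job_D:*/4, job_E:*/7}
  job_C: interval 15, next fire after T=176 is 180
  job_D: interval 4, next fire after T=176 is 180
  job_E: interval 7, next fire after T=176 is 182
Earliest = 180, winner (lex tiebreak) = job_C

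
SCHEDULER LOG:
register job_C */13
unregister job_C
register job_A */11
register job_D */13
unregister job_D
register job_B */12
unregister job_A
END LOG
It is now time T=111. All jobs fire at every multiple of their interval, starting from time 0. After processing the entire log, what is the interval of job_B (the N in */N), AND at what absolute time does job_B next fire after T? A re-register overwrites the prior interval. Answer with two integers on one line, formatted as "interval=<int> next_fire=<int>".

Op 1: register job_C */13 -> active={job_C:*/13}
Op 2: unregister job_C -> active={}
Op 3: register job_A */11 -> active={job_A:*/11}
Op 4: register job_D */13 -> active={job_A:*/11, job_D:*/13}
Op 5: unregister job_D -> active={job_A:*/11}
Op 6: register job_B */12 -> active={job_A:*/11, job_B:*/12}
Op 7: unregister job_A -> active={job_B:*/12}
Final interval of job_B = 12
Next fire of job_B after T=111: (111//12+1)*12 = 120

Answer: interval=12 next_fire=120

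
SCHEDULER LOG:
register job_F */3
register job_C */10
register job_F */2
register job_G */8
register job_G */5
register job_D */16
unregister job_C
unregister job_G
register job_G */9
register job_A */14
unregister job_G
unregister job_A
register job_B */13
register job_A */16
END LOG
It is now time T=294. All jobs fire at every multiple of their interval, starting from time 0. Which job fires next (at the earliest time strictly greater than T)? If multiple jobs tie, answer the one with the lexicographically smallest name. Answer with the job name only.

Op 1: register job_F */3 -> active={job_F:*/3}
Op 2: register job_C */10 -> active={job_C:*/10, job_F:*/3}
Op 3: register job_F */2 -> active={job_C:*/10, job_F:*/2}
Op 4: register job_G */8 -> active={job_C:*/10, job_F:*/2, job_G:*/8}
Op 5: register job_G */5 -> active={job_C:*/10, job_F:*/2, job_G:*/5}
Op 6: register job_D */16 -> active={job_C:*/10, job_D:*/16, job_F:*/2, job_G:*/5}
Op 7: unregister job_C -> active={job_D:*/16, job_F:*/2, job_G:*/5}
Op 8: unregister job_G -> active={job_D:*/16, job_F:*/2}
Op 9: register job_G */9 -> active={job_D:*/16, job_F:*/2, job_G:*/9}
Op 10: register job_A */14 -> active={job_A:*/14, job_D:*/16, job_F:*/2, job_G:*/9}
Op 11: unregister job_G -> active={job_A:*/14, job_D:*/16, job_F:*/2}
Op 12: unregister job_A -> active={job_D:*/16, job_F:*/2}
Op 13: register job_B */13 -> active={job_B:*/13, job_D:*/16, job_F:*/2}
Op 14: register job_A */16 -> active={job_A:*/16, job_B:*/13, job_D:*/16, job_F:*/2}
  job_A: interval 16, next fire after T=294 is 304
  job_B: interval 13, next fire after T=294 is 299
  job_D: interval 16, next fire after T=294 is 304
  job_F: interval 2, next fire after T=294 is 296
Earliest = 296, winner (lex tiebreak) = job_F

Answer: job_F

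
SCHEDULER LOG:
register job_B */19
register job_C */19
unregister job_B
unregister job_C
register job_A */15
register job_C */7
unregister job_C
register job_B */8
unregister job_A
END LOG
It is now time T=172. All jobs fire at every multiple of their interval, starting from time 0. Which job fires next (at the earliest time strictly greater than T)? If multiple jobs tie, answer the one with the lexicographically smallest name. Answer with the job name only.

Op 1: register job_B */19 -> active={job_B:*/19}
Op 2: register job_C */19 -> active={job_B:*/19, job_C:*/19}
Op 3: unregister job_B -> active={job_C:*/19}
Op 4: unregister job_C -> active={}
Op 5: register job_A */15 -> active={job_A:*/15}
Op 6: register job_C */7 -> active={job_A:*/15, job_C:*/7}
Op 7: unregister job_C -> active={job_A:*/15}
Op 8: register job_B */8 -> active={job_A:*/15, job_B:*/8}
Op 9: unregister job_A -> active={job_B:*/8}
  job_B: interval 8, next fire after T=172 is 176
Earliest = 176, winner (lex tiebreak) = job_B

Answer: job_B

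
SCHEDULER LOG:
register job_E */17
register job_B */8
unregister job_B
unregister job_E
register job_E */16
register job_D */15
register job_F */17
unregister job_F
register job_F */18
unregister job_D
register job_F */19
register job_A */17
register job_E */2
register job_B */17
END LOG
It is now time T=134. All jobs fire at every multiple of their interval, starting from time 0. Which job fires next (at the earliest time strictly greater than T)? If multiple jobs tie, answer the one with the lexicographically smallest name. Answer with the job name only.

Op 1: register job_E */17 -> active={job_E:*/17}
Op 2: register job_B */8 -> active={job_B:*/8, job_E:*/17}
Op 3: unregister job_B -> active={job_E:*/17}
Op 4: unregister job_E -> active={}
Op 5: register job_E */16 -> active={job_E:*/16}
Op 6: register job_D */15 -> active={job_D:*/15, job_E:*/16}
Op 7: register job_F */17 -> active={job_D:*/15, job_E:*/16, job_F:*/17}
Op 8: unregister job_F -> active={job_D:*/15, job_E:*/16}
Op 9: register job_F */18 -> active={job_D:*/15, job_E:*/16, job_F:*/18}
Op 10: unregister job_D -> active={job_E:*/16, job_F:*/18}
Op 11: register job_F */19 -> active={job_E:*/16, job_F:*/19}
Op 12: register job_A */17 -> active={job_A:*/17, job_E:*/16, job_F:*/19}
Op 13: register job_E */2 -> active={job_A:*/17, job_E:*/2, job_F:*/19}
Op 14: register job_B */17 -> active={job_A:*/17, job_B:*/17, job_E:*/2, job_F:*/19}
  job_A: interval 17, next fire after T=134 is 136
  job_B: interval 17, next fire after T=134 is 136
  job_E: interval 2, next fire after T=134 is 136
  job_F: interval 19, next fire after T=134 is 152
Earliest = 136, winner (lex tiebreak) = job_A

Answer: job_A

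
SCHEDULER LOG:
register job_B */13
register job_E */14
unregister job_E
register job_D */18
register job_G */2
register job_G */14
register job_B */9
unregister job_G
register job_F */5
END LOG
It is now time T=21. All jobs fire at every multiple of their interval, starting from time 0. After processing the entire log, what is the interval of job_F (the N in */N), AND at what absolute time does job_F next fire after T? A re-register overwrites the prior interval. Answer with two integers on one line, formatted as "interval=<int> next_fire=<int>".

Answer: interval=5 next_fire=25

Derivation:
Op 1: register job_B */13 -> active={job_B:*/13}
Op 2: register job_E */14 -> active={job_B:*/13, job_E:*/14}
Op 3: unregister job_E -> active={job_B:*/13}
Op 4: register job_D */18 -> active={job_B:*/13, job_D:*/18}
Op 5: register job_G */2 -> active={job_B:*/13, job_D:*/18, job_G:*/2}
Op 6: register job_G */14 -> active={job_B:*/13, job_D:*/18, job_G:*/14}
Op 7: register job_B */9 -> active={job_B:*/9, job_D:*/18, job_G:*/14}
Op 8: unregister job_G -> active={job_B:*/9, job_D:*/18}
Op 9: register job_F */5 -> active={job_B:*/9, job_D:*/18, job_F:*/5}
Final interval of job_F = 5
Next fire of job_F after T=21: (21//5+1)*5 = 25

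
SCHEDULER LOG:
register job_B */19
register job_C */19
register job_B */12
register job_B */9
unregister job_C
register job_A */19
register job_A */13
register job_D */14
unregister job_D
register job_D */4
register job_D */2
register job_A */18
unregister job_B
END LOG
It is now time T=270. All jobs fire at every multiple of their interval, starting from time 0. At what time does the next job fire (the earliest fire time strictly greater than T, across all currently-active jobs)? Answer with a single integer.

Op 1: register job_B */19 -> active={job_B:*/19}
Op 2: register job_C */19 -> active={job_B:*/19, job_C:*/19}
Op 3: register job_B */12 -> active={job_B:*/12, job_C:*/19}
Op 4: register job_B */9 -> active={job_B:*/9, job_C:*/19}
Op 5: unregister job_C -> active={job_B:*/9}
Op 6: register job_A */19 -> active={job_A:*/19, job_B:*/9}
Op 7: register job_A */13 -> active={job_A:*/13, job_B:*/9}
Op 8: register job_D */14 -> active={job_A:*/13, job_B:*/9, job_D:*/14}
Op 9: unregister job_D -> active={job_A:*/13, job_B:*/9}
Op 10: register job_D */4 -> active={job_A:*/13, job_B:*/9, job_D:*/4}
Op 11: register job_D */2 -> active={job_A:*/13, job_B:*/9, job_D:*/2}
Op 12: register job_A */18 -> active={job_A:*/18, job_B:*/9, job_D:*/2}
Op 13: unregister job_B -> active={job_A:*/18, job_D:*/2}
  job_A: interval 18, next fire after T=270 is 288
  job_D: interval 2, next fire after T=270 is 272
Earliest fire time = 272 (job job_D)

Answer: 272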